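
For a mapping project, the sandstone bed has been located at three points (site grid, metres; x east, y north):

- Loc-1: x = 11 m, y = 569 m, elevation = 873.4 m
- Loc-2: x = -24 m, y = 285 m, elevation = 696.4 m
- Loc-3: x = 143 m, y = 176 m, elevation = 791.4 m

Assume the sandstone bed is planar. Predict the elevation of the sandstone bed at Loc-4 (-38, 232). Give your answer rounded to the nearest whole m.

Let the plane be z = a·x + b·y + c.
Loc-2−Loc-1: −35a − 284b = −177;  Loc-3−Loc-1: 132a − 393b = −82.
Solving gives a = 0.90301, b = 0.51195.
Then c = 873.4 − a·11 − b·569 = 572.17.
At (-38, 232): z = −34.3 + 118.8 + 572.17 = 656.6 m.

657 m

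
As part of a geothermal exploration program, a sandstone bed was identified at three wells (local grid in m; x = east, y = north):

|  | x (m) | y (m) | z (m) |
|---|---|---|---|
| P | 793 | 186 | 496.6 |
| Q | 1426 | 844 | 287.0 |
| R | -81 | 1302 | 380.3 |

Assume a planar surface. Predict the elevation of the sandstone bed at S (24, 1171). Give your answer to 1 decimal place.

393.7 m

Let the plane be z = a·x + b·y + c.
Q−P: 633a + 658b = −209.6;  R−P: −874a + 1116b = −116.3.
Solving gives a = −0.122814, b = −0.200394.
Then c = 496.6 − a·793 − b·186 = 631.26.
At (24, 1171): z = −2.9 − 234.7 + 631.26 = 393.7 m.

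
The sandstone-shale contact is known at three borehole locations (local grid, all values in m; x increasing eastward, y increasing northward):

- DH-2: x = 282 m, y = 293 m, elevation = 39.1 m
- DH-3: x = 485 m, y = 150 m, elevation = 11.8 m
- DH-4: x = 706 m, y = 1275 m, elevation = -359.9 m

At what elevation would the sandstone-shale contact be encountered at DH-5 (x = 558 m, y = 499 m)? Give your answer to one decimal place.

-104.9 m

Let the plane be z = a·x + b·y + c.
DH-3−DH-2: 203a − 143b = −27.3;  DH-4−DH-2: 424a + 982b = −399.
Solving gives a = −0.322587, b = −0.267030.
Then c = 39.1 − a·282 − b·293 = 208.31.
At (558, 499): z = −180.0 − 133.2 + 208.31 = -104.9 m.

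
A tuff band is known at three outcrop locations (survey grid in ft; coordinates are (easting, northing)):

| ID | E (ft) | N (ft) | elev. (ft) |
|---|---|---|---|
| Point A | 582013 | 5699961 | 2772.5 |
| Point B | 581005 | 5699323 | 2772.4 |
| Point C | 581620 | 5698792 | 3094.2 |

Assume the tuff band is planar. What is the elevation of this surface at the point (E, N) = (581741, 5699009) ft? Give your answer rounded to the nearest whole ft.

Two edge vectors: Point A→Point B = (-1008, -638, -0.1), Point A→Point C = (-393, -1169, 321.7).
Normal n = (Point A→Point B) × (Point A→Point C) = (-205361.5, 324312.9, 927618).
So ∂z/∂E = −n_x/n_z = 0.22138585 and ∂z/∂N = −n_y/n_z = −0.34961902.
Intercept c from Point A: 2772.5 − 128849.44 + 1992814.80 = 1866737.86.
At (581741, 5699009): z = 128789.2 − 1992482.0 + 1866737.86 = 3045.1 ft.

3045 ft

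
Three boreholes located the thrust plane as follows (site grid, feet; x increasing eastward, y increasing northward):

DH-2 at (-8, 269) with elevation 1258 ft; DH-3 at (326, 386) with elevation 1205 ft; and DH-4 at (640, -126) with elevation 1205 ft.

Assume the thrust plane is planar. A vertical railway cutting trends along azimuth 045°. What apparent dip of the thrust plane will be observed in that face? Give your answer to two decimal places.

Two edge vectors: DH-2→DH-3 = (334, 117, -53), DH-2→DH-4 = (648, -395, -53).
Normal n = (DH-2→DH-3) × (DH-2→DH-4) = (-27136, -16642, -207746).
So ∂z/∂x = −n_x/n_z = −0.13062 and ∂z/∂y = −n_y/n_z = −0.08011.
Unit vector along 045° is (sin 45°, cos 45°) = (0.7071, 0.7071).
Slope in that direction = a·(0.7071) + b·(0.7071) = −0.14901.
Apparent dip = arctan|0.14901| = 8.48° (true dip is 8.7°, so apparent ≤ true as expected).

8.48°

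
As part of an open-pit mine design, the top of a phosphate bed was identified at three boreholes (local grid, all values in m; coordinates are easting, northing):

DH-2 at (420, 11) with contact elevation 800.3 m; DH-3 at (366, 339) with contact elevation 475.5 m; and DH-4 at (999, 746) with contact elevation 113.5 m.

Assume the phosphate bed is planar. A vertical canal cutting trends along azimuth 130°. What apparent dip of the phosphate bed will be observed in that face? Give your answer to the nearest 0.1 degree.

34.0°

Two edge vectors: DH-2→DH-3 = (-54, 328, -324.8), DH-2→DH-4 = (579, 735, -686.8).
Normal n = (DH-2→DH-3) × (DH-2→DH-4) = (13457.6, -225146.4, -229602).
So ∂z/∂easting = −n_x/n_z = 0.05861 and ∂z/∂northing = −n_y/n_z = −0.98059.
Unit vector along 130° is (sin 130°, cos 130°) = (0.7660, -0.6428).
Slope in that direction = a·(0.7660) + b·(-0.6428) = 0.67521.
Apparent dip = arctan|0.67521| = 34.0° (true dip is 44.5°, so apparent ≤ true as expected).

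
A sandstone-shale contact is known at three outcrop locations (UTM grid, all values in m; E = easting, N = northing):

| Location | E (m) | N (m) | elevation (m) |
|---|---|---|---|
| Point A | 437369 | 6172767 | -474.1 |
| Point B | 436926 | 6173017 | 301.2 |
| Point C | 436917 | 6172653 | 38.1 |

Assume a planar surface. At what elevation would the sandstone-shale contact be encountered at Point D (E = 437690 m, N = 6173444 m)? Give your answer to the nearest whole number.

Two edge vectors: Point A→Point B = (-443, 250, 775.3), Point A→Point C = (-452, -114, 512.2).
Normal n = (Point A→Point B) × (Point A→Point C) = (216434.2, -123531, 163502).
So ∂z/∂E = −n_x/n_z = −1.32374038 and ∂z/∂N = −n_y/n_z = 0.75553204.
Intercept c from Point A: -474.1 + 578963.01 − 4663723.26 = −4085234.35.
At (437690, 6173444): z = −579387.9 + 4664234.8 − 4085234.35 = -387.5 m.

-388 m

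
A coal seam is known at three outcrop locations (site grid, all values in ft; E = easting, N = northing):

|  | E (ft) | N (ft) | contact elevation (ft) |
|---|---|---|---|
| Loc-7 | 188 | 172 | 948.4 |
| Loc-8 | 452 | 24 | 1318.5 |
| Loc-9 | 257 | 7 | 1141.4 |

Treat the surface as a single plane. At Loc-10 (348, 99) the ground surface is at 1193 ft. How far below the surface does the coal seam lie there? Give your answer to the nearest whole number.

33 ft

Let the plane be z = a·E + b·N + c.
Loc-8−Loc-7: 264a − 148b = 370.1;  Loc-9−Loc-7: 69a − 165b = 193.
Solving gives a = 0.97465, b = −0.76212.
Then c = 948.4 − a·188 − b·172 = 896.25.
At (348, 99): z_contact = 339.2 − 75.4 + 896.25 = 1160.0 ft.
Depth below ground = 1193 − 1160.0 = 33 ft.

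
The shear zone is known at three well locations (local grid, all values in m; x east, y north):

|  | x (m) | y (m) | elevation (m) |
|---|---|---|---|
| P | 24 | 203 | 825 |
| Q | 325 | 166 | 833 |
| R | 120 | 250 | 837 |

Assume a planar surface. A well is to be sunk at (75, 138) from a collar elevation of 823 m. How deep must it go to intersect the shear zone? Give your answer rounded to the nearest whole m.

Let the plane be z = a·x + b·y + c.
Q−P: 301a − 37b = 8;  R−P: 96a + 47b = 12.
Solving gives a = 0.04633, b = 0.16069.
Then c = 825 − a·24 − b·203 = 791.27.
At (75, 138): z_contact = 3.5 + 22.2 + 791.27 = 816.9 m.
Depth below ground = 823 − 816.9 = 6 m.

6 m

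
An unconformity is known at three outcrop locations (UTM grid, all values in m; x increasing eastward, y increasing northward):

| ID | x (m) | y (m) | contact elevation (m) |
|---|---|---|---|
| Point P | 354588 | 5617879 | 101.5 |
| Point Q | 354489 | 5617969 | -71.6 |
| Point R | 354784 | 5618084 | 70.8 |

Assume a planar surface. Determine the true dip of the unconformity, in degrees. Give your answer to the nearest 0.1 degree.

Two edge vectors: Point P→Point Q = (-99, 90, -173.1), Point P→Point R = (196, 205, -30.7).
Normal n = (Point P→Point Q) × (Point P→Point R) = (32722.5, -36966.9, -37935).
So ∂z/∂x = −n_x/n_z = 0.86259 and ∂z/∂y = −n_y/n_z = −0.97448.
Gradient magnitude |∇z| = √(a² + b²) = √(0.74407 + 0.94961) = 1.30141.
True dip = arctan(1.30141) = 52.5°, dipping toward NW (azimuth ≈ 318°).

52.5°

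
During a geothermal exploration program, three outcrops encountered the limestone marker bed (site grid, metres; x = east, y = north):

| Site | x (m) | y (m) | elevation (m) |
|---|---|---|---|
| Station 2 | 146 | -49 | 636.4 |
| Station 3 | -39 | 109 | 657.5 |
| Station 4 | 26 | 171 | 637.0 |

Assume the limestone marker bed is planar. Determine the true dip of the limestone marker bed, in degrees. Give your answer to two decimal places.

Let the plane be z = a·x + b·y + c.
Station 3−Station 2: −185a + 158b = 21.1;  Station 4−Station 2: −120a + 220b = 0.6.
Solving gives a = −0.20916, b = −0.11136.
Gradient magnitude |∇z| = √(a² + b²) = √(0.04375 + 0.01240) = 0.23696.
True dip = arctan(0.23696) = 13.33°, dipping toward ENE (azimuth ≈ 062°).

13.33°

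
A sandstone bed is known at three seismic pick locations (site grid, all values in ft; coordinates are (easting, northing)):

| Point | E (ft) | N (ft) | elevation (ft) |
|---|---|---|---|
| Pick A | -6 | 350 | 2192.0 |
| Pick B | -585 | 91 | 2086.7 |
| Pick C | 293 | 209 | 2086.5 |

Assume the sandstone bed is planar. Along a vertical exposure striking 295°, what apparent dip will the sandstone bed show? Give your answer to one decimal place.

Let the plane be z = a·E + b·N + c.
Pick B−Pick A: −579a − 259b = −105.3;  Pick C−Pick A: 299a − 141b = −105.5.
Solving gives a = −0.07843, b = 0.58190.
Unit vector along 295° is (sin 295°, cos 295°) = (-0.9063, 0.4226).
Slope in that direction = a·(-0.9063) + b·(0.4226) = 0.31701.
Apparent dip = arctan|0.31701| = 17.6° (true dip is 30.4°, so apparent ≤ true as expected).

17.6°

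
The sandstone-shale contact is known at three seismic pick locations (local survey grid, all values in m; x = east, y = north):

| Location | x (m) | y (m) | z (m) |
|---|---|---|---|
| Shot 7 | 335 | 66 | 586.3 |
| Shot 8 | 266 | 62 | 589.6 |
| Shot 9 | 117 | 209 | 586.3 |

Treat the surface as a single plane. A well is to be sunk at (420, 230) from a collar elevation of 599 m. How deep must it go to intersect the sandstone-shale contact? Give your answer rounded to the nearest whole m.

27 m

Two edge vectors: Shot 7→Shot 8 = (-69, -4, 3.3), Shot 7→Shot 9 = (-218, 143, 0).
Normal n = (Shot 7→Shot 8) × (Shot 7→Shot 9) = (-471.9, -719.4, -10739).
So ∂z/∂x = −n_x/n_z = −0.04394 and ∂z/∂y = −n_y/n_z = −0.06699.
Intercept c from Shot 7: 586.3 + 14.72 + 4.42 = 605.44.
At (420, 230): z_contact = −18.5 − 15.4 + 605.44 = 571.6 m.
Depth below ground = 599 − 571.6 = 27 m.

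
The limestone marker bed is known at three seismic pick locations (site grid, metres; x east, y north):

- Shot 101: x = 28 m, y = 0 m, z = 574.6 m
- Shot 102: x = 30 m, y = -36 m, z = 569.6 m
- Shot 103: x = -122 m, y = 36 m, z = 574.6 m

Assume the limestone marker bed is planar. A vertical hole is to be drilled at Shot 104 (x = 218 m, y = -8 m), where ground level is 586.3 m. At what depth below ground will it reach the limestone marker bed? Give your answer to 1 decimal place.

Let the plane be z = a·x + b·y + c.
Shot 102−Shot 101: 2a − 36b = −5;  Shot 103−Shot 101: −150a + 36b = 0.
Solving gives a = 0.03378, b = 0.14077.
Then c = 574.6 − a·28 − b·0 = 573.65.
At (218, -8): z_contact = 7.36 − 1.13 + 573.65 = 579.89 m.
Depth below ground = 586.3 − 579.89 = 6.4 m.

6.4 m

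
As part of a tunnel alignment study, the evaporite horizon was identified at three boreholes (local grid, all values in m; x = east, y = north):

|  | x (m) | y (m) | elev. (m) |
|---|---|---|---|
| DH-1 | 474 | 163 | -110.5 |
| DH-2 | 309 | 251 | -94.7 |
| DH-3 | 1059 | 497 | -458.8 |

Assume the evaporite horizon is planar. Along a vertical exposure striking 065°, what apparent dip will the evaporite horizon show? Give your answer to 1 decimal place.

26.4°

Two edge vectors: DH-1→DH-2 = (-165, 88, 15.8), DH-1→DH-3 = (585, 334, -348.3).
Normal n = (DH-1→DH-2) × (DH-1→DH-3) = (-35927.6, -48226.5, -106590).
So ∂z/∂x = −n_x/n_z = −0.33706 and ∂z/∂y = −n_y/n_z = −0.45245.
Unit vector along 065° is (sin 65°, cos 65°) = (0.9063, 0.4226).
Slope in that direction = a·(0.9063) + b·(0.4226) = −0.49670.
Apparent dip = arctan|0.49670| = 26.4° (true dip is 29.4°, so apparent ≤ true as expected).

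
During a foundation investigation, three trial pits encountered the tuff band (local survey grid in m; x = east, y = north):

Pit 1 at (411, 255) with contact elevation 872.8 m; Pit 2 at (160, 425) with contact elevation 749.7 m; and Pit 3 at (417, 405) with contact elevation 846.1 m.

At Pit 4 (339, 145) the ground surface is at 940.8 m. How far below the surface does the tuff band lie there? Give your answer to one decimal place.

Two edge vectors: Pit 1→Pit 2 = (-251, 170, -123.1), Pit 1→Pit 3 = (6, 150, -26.7).
Normal n = (Pit 1→Pit 2) × (Pit 1→Pit 3) = (13926, -7440.3, -38670).
So ∂z/∂x = −n_x/n_z = 0.36012 and ∂z/∂y = −n_y/n_z = −0.19240.
Intercept c from Pit 1: 872.8 − 148.01 + 49.06 = 773.85.
At (339, 145): z_contact = 122.08 − 27.90 + 773.85 = 868.04 m.
Depth below ground = 940.8 − 868.04 = 72.8 m.

72.8 m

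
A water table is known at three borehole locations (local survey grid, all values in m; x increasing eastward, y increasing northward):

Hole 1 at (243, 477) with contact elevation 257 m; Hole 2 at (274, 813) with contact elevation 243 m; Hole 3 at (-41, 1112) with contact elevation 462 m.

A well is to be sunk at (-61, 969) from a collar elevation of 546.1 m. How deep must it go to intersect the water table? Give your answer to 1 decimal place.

73.5 m

Let the plane be z = a·x + b·y + c.
Hole 2−Hole 1: 31a + 336b = −14;  Hole 3−Hole 1: −284a + 635b = 205.
Solving gives a = −0.675620, b = 0.020667.
Then c = 257 − a·243 − b·477 = 411.32.
At (-61, 969): z_contact = 41.21 + 20.03 + 411.32 = 472.56 m.
Depth below ground = 546.1 − 472.56 = 73.5 m.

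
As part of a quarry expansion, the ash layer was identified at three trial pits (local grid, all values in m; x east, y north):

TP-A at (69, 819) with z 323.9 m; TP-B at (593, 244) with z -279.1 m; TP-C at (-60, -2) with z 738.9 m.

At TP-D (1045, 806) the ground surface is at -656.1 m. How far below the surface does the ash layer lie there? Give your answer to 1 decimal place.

436.1 m

Let the plane be z = a·x + b·y + c.
TP-B−TP-A: 524a − 575b = −603;  TP-C−TP-A: −129a − 821b = 415.
Solving gives a = −1.454636, b = −0.276921.
Then c = 323.9 − a·69 − b·819 = 651.07.
At (1045, 806): z_contact = −1520.09 − 223.20 + 651.07 = -1092.23 m.
Depth below ground = -656.1 − (-1092.23) = 436.1 m.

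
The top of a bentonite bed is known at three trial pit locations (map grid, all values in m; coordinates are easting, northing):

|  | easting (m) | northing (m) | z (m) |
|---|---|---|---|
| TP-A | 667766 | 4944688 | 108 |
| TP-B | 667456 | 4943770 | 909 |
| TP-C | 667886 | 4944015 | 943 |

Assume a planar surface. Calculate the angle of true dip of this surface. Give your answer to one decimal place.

Two edge vectors: TP-A→TP-B = (-310, -918, 801), TP-A→TP-C = (120, -673, 835).
Normal n = (TP-A→TP-B) × (TP-A→TP-C) = (-227457, 354970, 318790).
So ∂z/∂easting = −n_x/n_z = 0.71350 and ∂z/∂northing = −n_y/n_z = −1.11349.
Gradient magnitude |∇z| = √(a² + b²) = √(0.50908 + 1.23986) = 1.32248.
True dip = arctan(1.32248) = 52.9°, dipping toward NNW (azimuth ≈ 327°).

52.9°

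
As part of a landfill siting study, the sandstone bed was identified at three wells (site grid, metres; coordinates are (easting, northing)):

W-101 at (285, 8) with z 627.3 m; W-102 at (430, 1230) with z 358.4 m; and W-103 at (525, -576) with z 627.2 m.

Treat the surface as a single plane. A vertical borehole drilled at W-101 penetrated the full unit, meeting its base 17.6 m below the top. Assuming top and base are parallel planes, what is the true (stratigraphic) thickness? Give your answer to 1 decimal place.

Let the plane be z = a·E + b·N + c.
W-102−W-101: 145a + 1222b = −268.9;  W-103−W-101: 240a − 584b = −0.1.
Solving gives a = −0.41581, b = −0.17071.
|∇z| = √(a²+b²) = 0.44949, so dip δ = arctan(0.44949) = 24.20°.
True thickness = vertical thickness × cos δ = 17.6 × cos 24.20° = 16.1 m.

16.1 m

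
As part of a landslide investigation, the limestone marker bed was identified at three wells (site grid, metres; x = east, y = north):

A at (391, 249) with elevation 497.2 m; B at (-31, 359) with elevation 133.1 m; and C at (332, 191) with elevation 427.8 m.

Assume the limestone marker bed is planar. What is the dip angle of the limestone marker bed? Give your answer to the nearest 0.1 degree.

Let the plane be z = a·x + b·y + c.
B−A: −422a + 110b = −364.1;  C−A: −59a − 58b = −69.4.
Solving gives a = 0.92850, b = 0.25205.
Gradient magnitude |∇z| = √(a² + b²) = √(0.86210 + 0.06353) = 0.96210.
True dip = arctan(0.96210) = 43.9°, dipping toward WSW (azimuth ≈ 255°).

43.9°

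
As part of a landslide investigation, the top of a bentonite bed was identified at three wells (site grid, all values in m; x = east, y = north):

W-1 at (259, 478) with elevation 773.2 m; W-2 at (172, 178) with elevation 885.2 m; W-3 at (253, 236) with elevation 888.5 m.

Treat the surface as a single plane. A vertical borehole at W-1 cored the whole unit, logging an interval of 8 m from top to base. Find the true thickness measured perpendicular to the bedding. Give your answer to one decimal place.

Two edge vectors: W-1→W-2 = (-87, -300, 112), W-1→W-3 = (-6, -242, 115.3).
Normal n = (W-1→W-2) × (W-1→W-3) = (-7486, 9359.1, 19254).
So ∂z/∂x = −n_x/n_z = 0.38880 and ∂z/∂y = −n_y/n_z = −0.48609.
|∇z| = √(a²+b²) = 0.62245, so dip δ = arctan(0.62245) = 31.90°.
True thickness = vertical thickness × cos δ = 8 × cos 31.90° = 6.8 m.

6.8 m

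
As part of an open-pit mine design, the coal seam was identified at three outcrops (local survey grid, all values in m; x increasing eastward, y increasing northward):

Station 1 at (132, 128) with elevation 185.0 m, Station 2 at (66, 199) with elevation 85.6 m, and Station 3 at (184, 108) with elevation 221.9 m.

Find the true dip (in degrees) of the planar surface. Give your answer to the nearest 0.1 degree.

Let the plane be z = a·x + b·y + c.
Station 2−Station 1: −66a + 71b = −99.4;  Station 3−Station 1: 52a − 20b = 36.9.
Solving gives a = 0.26640, b = −1.15236.
Gradient magnitude |∇z| = √(a² + b²) = √(0.07097 + 1.32794) = 1.18275.
True dip = arctan(1.18275) = 49.8°, dipping toward NNW (azimuth ≈ 347°).

49.8°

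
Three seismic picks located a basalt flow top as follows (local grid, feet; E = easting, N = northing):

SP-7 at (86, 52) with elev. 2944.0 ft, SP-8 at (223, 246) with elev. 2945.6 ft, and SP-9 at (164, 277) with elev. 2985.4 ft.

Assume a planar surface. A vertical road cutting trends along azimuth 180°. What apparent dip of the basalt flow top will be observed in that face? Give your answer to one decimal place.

Two edge vectors: SP-7→SP-8 = (137, 194, 1.6), SP-7→SP-9 = (78, 225, 41.4).
Normal n = (SP-7→SP-8) × (SP-7→SP-9) = (7671.6, -5547, 15693).
So ∂z/∂E = −n_x/n_z = −0.48885 and ∂z/∂N = −n_y/n_z = 0.35347.
Unit vector along 180° is (sin 180°, cos 180°) = (0.0000, -1.0000).
Slope in that direction = a·(0.0000) + b·(-1.0000) = −0.35347.
Apparent dip = arctan|0.35347| = 19.5° (true dip is 31.1°, so apparent ≤ true as expected).

19.5°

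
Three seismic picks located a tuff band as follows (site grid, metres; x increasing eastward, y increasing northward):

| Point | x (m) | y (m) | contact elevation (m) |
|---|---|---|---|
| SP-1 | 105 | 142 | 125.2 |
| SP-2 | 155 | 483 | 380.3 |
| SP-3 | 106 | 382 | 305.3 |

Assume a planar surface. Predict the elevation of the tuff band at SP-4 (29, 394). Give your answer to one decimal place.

315.6 m

Two edge vectors: SP-1→SP-2 = (50, 341, 255.1), SP-1→SP-3 = (1, 240, 180.1).
Normal n = (SP-1→SP-2) × (SP-1→SP-3) = (190.1, -8749.9, 11659).
So ∂z/∂x = −n_x/n_z = −0.01631 and ∂z/∂y = −n_y/n_z = 0.75048.
Intercept c from SP-1: 125.2 + 1.71 − 106.57 = 20.34.
At (29, 394): z = −0.5 + 295.7 + 20.34 = 315.6 m.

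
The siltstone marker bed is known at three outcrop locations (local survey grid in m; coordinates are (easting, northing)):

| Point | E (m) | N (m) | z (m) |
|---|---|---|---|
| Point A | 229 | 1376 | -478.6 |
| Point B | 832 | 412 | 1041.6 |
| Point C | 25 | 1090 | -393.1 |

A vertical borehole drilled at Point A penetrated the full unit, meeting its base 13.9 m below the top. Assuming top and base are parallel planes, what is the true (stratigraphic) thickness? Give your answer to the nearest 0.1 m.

8.2 m

Two edge vectors: Point A→Point B = (603, -964, 1520.2), Point A→Point C = (-204, -286, 85.5).
Normal n = (Point A→Point B) × (Point A→Point C) = (352355.2, -361677.3, -369114).
So ∂z/∂E = −n_x/n_z = 0.95460 and ∂z/∂N = −n_y/n_z = −0.97985.
|∇z| = √(a²+b²) = 1.36798, so dip δ = arctan(1.36798) = 53.83°.
True thickness = vertical thickness × cos δ = 13.9 × cos 53.83° = 8.2 m.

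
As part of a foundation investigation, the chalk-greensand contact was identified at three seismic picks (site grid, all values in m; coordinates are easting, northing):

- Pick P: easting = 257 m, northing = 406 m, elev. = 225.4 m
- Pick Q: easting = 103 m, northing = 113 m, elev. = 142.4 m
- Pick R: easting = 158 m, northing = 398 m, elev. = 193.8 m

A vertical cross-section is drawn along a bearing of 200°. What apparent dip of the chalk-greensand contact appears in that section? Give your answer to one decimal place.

Two edge vectors: Pick P→Pick Q = (-154, -293, -83), Pick P→Pick R = (-99, -8, -31.6).
Normal n = (Pick P→Pick Q) × (Pick P→Pick R) = (8594.8, 3350.6, -27775).
So ∂z/∂easting = −n_x/n_z = 0.30944 and ∂z/∂northing = −n_y/n_z = 0.12063.
Unit vector along 200° is (sin 200°, cos 200°) = (-0.3420, -0.9397).
Slope in that direction = a·(-0.3420) + b·(-0.9397) = −0.21919.
Apparent dip = arctan|0.21919| = 12.4° (true dip is 18.4°, so apparent ≤ true as expected).

12.4°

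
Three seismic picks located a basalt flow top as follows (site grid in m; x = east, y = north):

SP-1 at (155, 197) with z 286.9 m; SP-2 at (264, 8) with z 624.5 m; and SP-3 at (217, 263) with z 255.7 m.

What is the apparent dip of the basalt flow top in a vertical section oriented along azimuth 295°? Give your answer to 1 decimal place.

Let the plane be z = a·x + b·y + c.
SP-2−SP-1: 109a − 189b = 337.6;  SP-3−SP-1: 62a + 66b = −31.2.
Solving gives a = 0.86637, b = −1.28659.
Unit vector along 295° is (sin 295°, cos 295°) = (-0.9063, 0.4226).
Slope in that direction = a·(-0.9063) + b·(0.4226) = −1.32894.
Apparent dip = arctan|1.32894| = 53.0° (true dip is 57.2°, so apparent ≤ true as expected).

53.0°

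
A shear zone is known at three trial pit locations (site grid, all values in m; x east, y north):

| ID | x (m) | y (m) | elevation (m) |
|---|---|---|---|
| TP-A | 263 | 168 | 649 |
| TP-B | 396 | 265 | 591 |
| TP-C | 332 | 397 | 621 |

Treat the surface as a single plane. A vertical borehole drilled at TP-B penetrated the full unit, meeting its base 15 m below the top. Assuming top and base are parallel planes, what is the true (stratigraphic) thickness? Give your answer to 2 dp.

Two edge vectors: TP-A→TP-B = (133, 97, -58), TP-A→TP-C = (69, 229, -28).
Normal n = (TP-A→TP-B) × (TP-A→TP-C) = (10566, -278, 23764).
So ∂z/∂x = −n_x/n_z = −0.44462 and ∂z/∂y = −n_y/n_z = 0.01170.
|∇z| = √(a²+b²) = 0.44478, so dip δ = arctan(0.44478) = 23.98°.
True thickness = vertical thickness × cos δ = 15 × cos 23.98° = 13.71 m.

13.71 m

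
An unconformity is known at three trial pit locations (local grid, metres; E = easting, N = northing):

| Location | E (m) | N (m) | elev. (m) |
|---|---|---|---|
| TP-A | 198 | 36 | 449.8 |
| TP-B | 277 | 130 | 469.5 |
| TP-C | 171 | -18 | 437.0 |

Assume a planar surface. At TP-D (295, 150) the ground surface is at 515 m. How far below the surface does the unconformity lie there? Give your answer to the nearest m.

Let the plane be z = a·E + b·N + c.
TP-B−TP-A: 79a + 94b = 19.7;  TP-C−TP-A: −27a − 54b = −12.8.
Solving gives a = −0.08067, b = 0.27737.
Then c = 449.8 − a·198 − b·36 = 455.79.
At (295, 150): z_contact = −23.8 + 41.6 + 455.79 = 473.6 m.
Depth below ground = 515 − 473.6 = 41 m.

41 m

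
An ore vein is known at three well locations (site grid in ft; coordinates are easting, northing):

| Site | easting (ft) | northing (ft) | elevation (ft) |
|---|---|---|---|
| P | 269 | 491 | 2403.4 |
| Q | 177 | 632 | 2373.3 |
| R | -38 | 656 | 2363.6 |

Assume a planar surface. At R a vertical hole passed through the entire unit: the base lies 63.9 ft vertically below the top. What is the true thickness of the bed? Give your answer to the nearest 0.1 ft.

62.7 ft

Two edge vectors: P→Q = (-92, 141, -30.1), P→R = (-307, 165, -39.8).
Normal n = (P→Q) × (P→R) = (-645.3, 5579.1, 28107).
So ∂z/∂easting = −n_x/n_z = 0.02296 and ∂z/∂northing = −n_y/n_z = −0.19850.
|∇z| = √(a²+b²) = 0.19982, so dip δ = arctan(0.19982) = 11.30°.
True thickness = vertical thickness × cos δ = 63.9 × cos 11.30° = 62.7 ft.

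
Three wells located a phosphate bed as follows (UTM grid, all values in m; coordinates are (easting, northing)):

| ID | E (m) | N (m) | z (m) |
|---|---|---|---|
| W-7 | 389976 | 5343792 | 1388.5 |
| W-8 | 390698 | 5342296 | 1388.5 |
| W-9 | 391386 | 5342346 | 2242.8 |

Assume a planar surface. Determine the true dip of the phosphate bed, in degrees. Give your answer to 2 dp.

Let the plane be z = a·E + b·N + c.
W-8−W-7: 722a − 1496b = 0;  W-9−W-7: 1410a − 1446b = 854.3.
Solving gives a = 1.19964, b = 0.57897.
Gradient magnitude |∇z| = √(a² + b²) = √(1.43913 + 0.33521) = 1.33204.
True dip = arctan(1.33204) = 53.10°, dipping toward WSW (azimuth ≈ 244°).

53.10°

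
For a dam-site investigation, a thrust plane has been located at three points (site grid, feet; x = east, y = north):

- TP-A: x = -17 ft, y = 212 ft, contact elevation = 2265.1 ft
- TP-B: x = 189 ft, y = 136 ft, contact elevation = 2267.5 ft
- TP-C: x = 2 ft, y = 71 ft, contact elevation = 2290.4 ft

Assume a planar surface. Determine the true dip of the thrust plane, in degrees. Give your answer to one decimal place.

11.1°

Two edge vectors: TP-A→TP-B = (206, -76, 2.4), TP-A→TP-C = (19, -141, 25.3).
Normal n = (TP-A→TP-B) × (TP-A→TP-C) = (-1584.4, -5166.2, -27602).
So ∂z/∂x = −n_x/n_z = −0.05740 and ∂z/∂y = −n_y/n_z = −0.18717.
Gradient magnitude |∇z| = √(a² + b²) = √(0.00329 + 0.03503) = 0.19577.
True dip = arctan(0.19577) = 11.1°, dipping toward NNE (azimuth ≈ 017°).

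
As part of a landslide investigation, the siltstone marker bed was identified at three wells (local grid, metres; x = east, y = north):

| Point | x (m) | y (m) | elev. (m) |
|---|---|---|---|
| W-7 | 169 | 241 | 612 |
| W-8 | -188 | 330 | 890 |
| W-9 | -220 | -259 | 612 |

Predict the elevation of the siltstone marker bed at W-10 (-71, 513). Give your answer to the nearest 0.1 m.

906.5 m

Two edge vectors: W-7→W-8 = (-357, 89, 278), W-7→W-9 = (-389, -500, 0).
Normal n = (W-7→W-8) × (W-7→W-9) = (139000, -108142, 213121).
So ∂z/∂x = −n_x/n_z = −0.65221 and ∂z/∂y = −n_y/n_z = 0.50742.
Intercept c from W-7: 612 + 110.22 − 122.29 = 599.94.
At (-71, 513): z = 46.3 + 260.3 + 599.94 = 906.5 m.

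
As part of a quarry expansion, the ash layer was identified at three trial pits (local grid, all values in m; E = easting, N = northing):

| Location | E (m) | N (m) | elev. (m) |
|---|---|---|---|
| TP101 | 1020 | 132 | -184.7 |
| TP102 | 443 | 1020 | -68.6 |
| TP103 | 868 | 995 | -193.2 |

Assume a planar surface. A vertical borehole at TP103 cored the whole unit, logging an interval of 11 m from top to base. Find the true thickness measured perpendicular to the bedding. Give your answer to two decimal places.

10.53 m

Let the plane be z = a·E + b·N + c.
TP102−TP101: −577a + 888b = 116.1;  TP103−TP101: −152a + 863b = −8.5.
Solving gives a = −0.29683, b = −0.06213.
|∇z| = √(a²+b²) = 0.30326, so dip δ = arctan(0.30326) = 16.87°.
True thickness = vertical thickness × cos δ = 11 × cos 16.87° = 10.53 m.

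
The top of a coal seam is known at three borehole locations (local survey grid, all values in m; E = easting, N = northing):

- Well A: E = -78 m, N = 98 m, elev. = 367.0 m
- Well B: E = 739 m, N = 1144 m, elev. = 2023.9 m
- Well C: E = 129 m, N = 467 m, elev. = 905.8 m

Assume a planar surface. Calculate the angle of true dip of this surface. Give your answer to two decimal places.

51.90°

Let the plane be z = a·E + b·N + c.
Well B−Well A: 817a + 1046b = 1656.9;  Well C−Well A: 207a + 369b = 538.8.
Solving gives a = 0.56281, b = 1.14444.
Gradient magnitude |∇z| = √(a² + b²) = √(0.31676 + 1.30974) = 1.27534.
True dip = arctan(1.27534) = 51.90°, dipping toward SSW (azimuth ≈ 206°).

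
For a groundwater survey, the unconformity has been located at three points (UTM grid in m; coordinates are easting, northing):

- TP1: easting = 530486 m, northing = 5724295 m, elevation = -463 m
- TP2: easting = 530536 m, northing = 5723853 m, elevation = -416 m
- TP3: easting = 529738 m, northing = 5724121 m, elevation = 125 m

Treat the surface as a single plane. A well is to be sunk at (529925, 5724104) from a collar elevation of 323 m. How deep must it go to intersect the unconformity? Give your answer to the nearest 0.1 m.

Let the plane be z = a·easting + b·northing + c.
TP2−TP1: 50a − 442b = 47;  TP3−TP1: −748a − 174b = 588.
Solving gives a = −0.741839465, b = −0.190253333.
Then c = -463 − a·530486 − b·5724295 = 1482138.65.
At (529925, 5724104): z_contact = −393119.28 − 1089029.87 + 1482138.65 = -10.49 m.
Depth below ground = 323 − (-10.49) = 333.5 m.

333.5 m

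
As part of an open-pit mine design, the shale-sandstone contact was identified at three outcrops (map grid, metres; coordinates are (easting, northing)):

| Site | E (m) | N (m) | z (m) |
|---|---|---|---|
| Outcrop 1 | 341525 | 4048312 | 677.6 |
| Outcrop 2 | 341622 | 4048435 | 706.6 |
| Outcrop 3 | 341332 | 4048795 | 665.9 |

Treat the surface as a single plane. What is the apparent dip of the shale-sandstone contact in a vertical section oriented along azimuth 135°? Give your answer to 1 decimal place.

6.3°

Two edge vectors: Outcrop 1→Outcrop 2 = (97, 123, 29), Outcrop 1→Outcrop 3 = (-193, 483, -11.7).
Normal n = (Outcrop 1→Outcrop 2) × (Outcrop 1→Outcrop 3) = (-15446.1, -4462.1, 70590).
So ∂z/∂E = −n_x/n_z = 0.21881 and ∂z/∂N = −n_y/n_z = 0.06321.
Unit vector along 135° is (sin 135°, cos 135°) = (0.7071, -0.7071).
Slope in that direction = a·(0.7071) + b·(-0.7071) = 0.11003.
Apparent dip = arctan|0.11003| = 6.3° (true dip is 12.8°, so apparent ≤ true as expected).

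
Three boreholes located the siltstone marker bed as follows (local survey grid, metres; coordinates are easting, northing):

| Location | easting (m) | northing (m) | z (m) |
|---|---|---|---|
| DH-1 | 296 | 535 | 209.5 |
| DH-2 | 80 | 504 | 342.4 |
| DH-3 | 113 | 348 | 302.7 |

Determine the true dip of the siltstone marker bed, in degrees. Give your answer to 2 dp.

Two edge vectors: DH-1→DH-2 = (-216, -31, 132.9), DH-1→DH-3 = (-183, -187, 93.2).
Normal n = (DH-1→DH-2) × (DH-1→DH-3) = (21963.1, -4189.5, 34719).
So ∂z/∂easting = −n_x/n_z = −0.63260 and ∂z/∂northing = −n_y/n_z = 0.12067.
Gradient magnitude |∇z| = √(a² + b²) = √(0.40018 + 0.01456) = 0.64400.
True dip = arctan(0.64400) = 32.78°, dipping toward E (azimuth ≈ 101°).

32.78°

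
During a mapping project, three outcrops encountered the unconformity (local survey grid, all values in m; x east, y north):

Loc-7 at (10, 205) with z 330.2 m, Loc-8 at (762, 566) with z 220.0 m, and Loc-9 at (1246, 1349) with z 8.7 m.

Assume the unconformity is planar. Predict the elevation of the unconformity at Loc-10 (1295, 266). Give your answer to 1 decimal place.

Two edge vectors: Loc-7→Loc-8 = (752, 361, -110.2), Loc-7→Loc-9 = (1236, 1144, -321.5).
Normal n = (Loc-7→Loc-8) × (Loc-7→Loc-9) = (10007.3, 105560.8, 414092).
So ∂z/∂x = −n_x/n_z = −0.024167 and ∂z/∂y = −n_y/n_z = −0.254921.
Intercept c from Loc-7: 330.2 + 0.24 + 52.26 = 382.70.
At (1295, 266): z = −31.3 − 67.8 + 382.70 = 283.6 m.

283.6 m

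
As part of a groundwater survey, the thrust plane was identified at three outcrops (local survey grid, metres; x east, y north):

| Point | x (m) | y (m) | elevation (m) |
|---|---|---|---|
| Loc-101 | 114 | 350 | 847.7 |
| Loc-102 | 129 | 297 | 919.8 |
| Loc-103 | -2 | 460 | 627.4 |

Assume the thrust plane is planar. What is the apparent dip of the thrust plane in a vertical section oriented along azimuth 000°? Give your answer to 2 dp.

Let the plane be z = a·x + b·y + c.
Loc-102−Loc-101: 15a − 53b = 72.1;  Loc-103−Loc-101: −116a + 110b = −220.3.
Solving gives a = 0.83257, b = −1.12474.
Unit vector along 000° is (sin 0°, cos 0°) = (0.0000, 1.0000).
Slope in that direction = a·(0.0000) + b·(1.0000) = −1.12474.
Apparent dip = arctan|1.12474| = 48.36° (true dip is 54.5°, so apparent ≤ true as expected).

48.36°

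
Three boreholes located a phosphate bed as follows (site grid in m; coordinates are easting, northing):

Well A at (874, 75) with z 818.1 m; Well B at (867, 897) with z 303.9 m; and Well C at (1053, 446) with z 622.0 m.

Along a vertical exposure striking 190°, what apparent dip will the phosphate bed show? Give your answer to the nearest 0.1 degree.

30.1°

Two edge vectors: Well A→Well B = (-7, 822, -514.2), Well A→Well C = (179, 371, -196.1).
Normal n = (Well A→Well B) × (Well A→Well C) = (29574, -93414.5, -149735).
So ∂z/∂easting = −n_x/n_z = 0.19751 and ∂z/∂northing = −n_y/n_z = −0.62387.
Unit vector along 190° is (sin 190°, cos 190°) = (-0.1736, -0.9848).
Slope in that direction = a·(-0.1736) + b·(-0.9848) = 0.58009.
Apparent dip = arctan|0.58009| = 30.1° (true dip is 33.2°, so apparent ≤ true as expected).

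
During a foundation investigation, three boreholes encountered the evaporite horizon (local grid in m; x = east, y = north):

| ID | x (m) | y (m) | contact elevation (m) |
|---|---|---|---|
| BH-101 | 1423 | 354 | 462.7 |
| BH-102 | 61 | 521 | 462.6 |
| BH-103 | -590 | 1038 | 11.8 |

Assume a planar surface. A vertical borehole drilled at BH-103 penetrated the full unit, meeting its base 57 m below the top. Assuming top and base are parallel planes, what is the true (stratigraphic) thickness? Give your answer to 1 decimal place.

Two edge vectors: BH-101→BH-102 = (-1362, 167, -0.1), BH-101→BH-103 = (-2013, 684, -450.9).
Normal n = (BH-101→BH-102) × (BH-101→BH-103) = (-75231.9, -613924.5, -595437).
So ∂z/∂x = −n_x/n_z = −0.12635 and ∂z/∂y = −n_y/n_z = −1.03105.
|∇z| = √(a²+b²) = 1.03876, so dip δ = arctan(1.03876) = 46.09°.
True thickness = vertical thickness × cos δ = 57 × cos 46.09° = 39.5 m.

39.5 m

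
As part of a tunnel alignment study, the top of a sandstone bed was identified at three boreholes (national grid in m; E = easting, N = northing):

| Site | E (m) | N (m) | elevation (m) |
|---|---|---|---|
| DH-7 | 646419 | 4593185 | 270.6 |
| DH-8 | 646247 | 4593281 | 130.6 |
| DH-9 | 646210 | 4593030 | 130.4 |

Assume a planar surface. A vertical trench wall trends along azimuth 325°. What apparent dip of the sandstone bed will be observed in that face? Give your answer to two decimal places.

27.56°

Let the plane be z = a·E + b·N + c.
DH-8−DH-7: −172a + 96b = −140;  DH-9−DH-7: −209a − 155b = −140.2.
Solving gives a = 0.75249, b = −0.11013.
Unit vector along 325° is (sin 325°, cos 325°) = (-0.5736, 0.8192).
Slope in that direction = a·(-0.5736) + b·(0.8192) = −0.52182.
Apparent dip = arctan|0.52182| = 27.56° (true dip is 37.3°, so apparent ≤ true as expected).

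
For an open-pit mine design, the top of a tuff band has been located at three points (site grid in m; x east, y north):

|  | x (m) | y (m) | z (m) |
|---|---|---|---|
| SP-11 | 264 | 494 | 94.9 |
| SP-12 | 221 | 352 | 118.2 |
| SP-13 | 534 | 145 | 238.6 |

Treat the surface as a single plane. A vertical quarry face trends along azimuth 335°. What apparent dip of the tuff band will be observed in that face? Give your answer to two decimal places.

Let the plane be z = a·x + b·y + c.
SP-12−SP-11: −43a − 142b = 23.3;  SP-13−SP-11: 270a − 349b = 143.7.
Solving gives a = 0.23007, b = −0.23375.
Unit vector along 335° is (sin 335°, cos 335°) = (-0.4226, 0.9063).
Slope in that direction = a·(-0.4226) + b·(0.9063) = −0.30909.
Apparent dip = arctan|0.30909| = 17.18° (true dip is 18.2°, so apparent ≤ true as expected).

17.18°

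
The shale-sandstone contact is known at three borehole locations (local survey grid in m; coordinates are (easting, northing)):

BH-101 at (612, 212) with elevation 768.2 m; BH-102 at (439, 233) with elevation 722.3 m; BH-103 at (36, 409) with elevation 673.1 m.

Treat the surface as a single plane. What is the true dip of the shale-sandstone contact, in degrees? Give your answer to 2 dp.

Two edge vectors: BH-101→BH-102 = (-173, 21, -45.9), BH-101→BH-103 = (-576, 197, -95.1).
Normal n = (BH-101→BH-102) × (BH-101→BH-103) = (7045.2, 9986.1, -21985).
So ∂z/∂E = −n_x/n_z = 0.32045 and ∂z/∂N = −n_y/n_z = 0.45422.
Gradient magnitude |∇z| = √(a² + b²) = √(0.10269 + 0.20632) = 0.55589.
True dip = arctan(0.55589) = 29.07°, dipping toward SW (azimuth ≈ 215°).

29.07°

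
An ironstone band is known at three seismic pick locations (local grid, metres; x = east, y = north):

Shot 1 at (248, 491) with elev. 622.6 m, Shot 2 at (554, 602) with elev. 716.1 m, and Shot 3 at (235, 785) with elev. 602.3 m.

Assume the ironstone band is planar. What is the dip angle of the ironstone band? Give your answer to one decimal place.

Let the plane be z = a·x + b·y + c.
Shot 2−Shot 1: 306a + 111b = 93.5;  Shot 3−Shot 1: −13a + 294b = −20.3.
Solving gives a = 0.32538, b = −0.05466.
Gradient magnitude |∇z| = √(a² + b²) = √(0.10587 + 0.00299) = 0.32994.
True dip = arctan(0.32994) = 18.3°, dipping toward W (azimuth ≈ 280°).

18.3°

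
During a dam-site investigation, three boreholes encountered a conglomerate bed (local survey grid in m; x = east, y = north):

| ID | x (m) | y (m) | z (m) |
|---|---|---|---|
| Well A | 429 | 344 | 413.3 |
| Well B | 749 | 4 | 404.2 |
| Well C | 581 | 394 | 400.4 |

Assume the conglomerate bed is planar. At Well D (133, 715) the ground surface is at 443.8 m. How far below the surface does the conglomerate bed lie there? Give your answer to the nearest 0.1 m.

24.4 m

Two edge vectors: Well A→Well B = (320, -340, -9.1), Well A→Well C = (152, 50, -12.9).
Normal n = (Well A→Well B) × (Well A→Well C) = (4841, 2744.8, 67680).
So ∂z/∂x = −n_x/n_z = −0.07153 and ∂z/∂y = −n_y/n_z = −0.04056.
Intercept c from Well A: 413.3 + 30.69 + 13.95 = 457.94.
At (133, 715): z_contact = −9.51 − 29.00 + 457.94 = 419.43 m.
Depth below ground = 443.8 − 419.43 = 24.4 m.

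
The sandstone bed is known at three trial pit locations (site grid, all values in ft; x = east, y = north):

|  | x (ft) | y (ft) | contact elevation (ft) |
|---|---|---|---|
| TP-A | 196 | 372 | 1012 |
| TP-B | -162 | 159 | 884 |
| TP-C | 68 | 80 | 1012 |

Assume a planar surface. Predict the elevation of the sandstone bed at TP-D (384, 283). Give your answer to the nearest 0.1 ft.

Two edge vectors: TP-A→TP-B = (-358, -213, -128), TP-A→TP-C = (-128, -292, 0).
Normal n = (TP-A→TP-B) × (TP-A→TP-C) = (-37376, 16384, 77272).
So ∂z/∂x = −n_x/n_z = 0.48369 and ∂z/∂y = −n_y/n_z = −0.21203.
Intercept c from TP-A: 1012 − 94.80 + 78.88 = 996.07.
At (384, 283): z = 185.7 − 60.0 + 996.07 = 1121.8 ft.

1121.8 ft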